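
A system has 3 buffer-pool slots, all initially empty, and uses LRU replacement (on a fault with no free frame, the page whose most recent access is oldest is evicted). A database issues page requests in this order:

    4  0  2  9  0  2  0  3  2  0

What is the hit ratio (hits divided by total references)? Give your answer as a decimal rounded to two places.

4 → fault, frames (4)
0 → fault, frames (4 0)
2 → fault, frames (4 0 2)
9 → fault, evict 4, frames (0 2 9)
0 → hit
2 → hit
0 → hit
3 → fault, evict 9, frames (2 0 3)
2 → hit
0 → hit
Hits: 5 of 10 references → 5/10 = 0.5000.

0.50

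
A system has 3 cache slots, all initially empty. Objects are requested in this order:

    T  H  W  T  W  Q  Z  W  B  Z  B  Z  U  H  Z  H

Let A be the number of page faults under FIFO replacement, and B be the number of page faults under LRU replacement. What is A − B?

1

Under FIFO: F F F . . F F . F . . . F F F . → 9 faults.
Under LRU: F F F . . F F . F . . . F F . . → 8 faults.
A − B = 9 − 8 = 1.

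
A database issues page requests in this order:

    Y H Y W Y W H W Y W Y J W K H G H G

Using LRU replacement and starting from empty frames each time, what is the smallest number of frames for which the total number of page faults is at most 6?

f=1: 18 faults
f=2: 10 faults
f=3: 7 faults
f=4: 7 faults
f=5: 6 faults
f=6: 6 faults
Smallest f with faults ≤ 6 is 5.

5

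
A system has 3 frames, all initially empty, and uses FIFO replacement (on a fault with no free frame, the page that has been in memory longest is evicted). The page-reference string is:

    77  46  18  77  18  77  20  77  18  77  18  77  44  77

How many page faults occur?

77 → fault, frames (77)
46 → fault, frames (77 46)
18 → fault, frames (77 46 18)
77 → hit
18 → hit
77 → hit
20 → fault, evict 77, frames (46 18 20)
77 → fault, evict 46, frames (18 20 77)
18 → hit
77 → hit
18 → hit
77 → hit
44 → fault, evict 18, frames (20 77 44)
77 → hit
Page faults: 6.

6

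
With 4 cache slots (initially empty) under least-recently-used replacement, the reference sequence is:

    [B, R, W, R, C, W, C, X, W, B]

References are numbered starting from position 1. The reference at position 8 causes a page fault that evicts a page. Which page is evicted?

pos 1: B -> fault, frames {B}
pos 2: R -> fault, frames {B,R}
pos 3: W -> fault, frames {B,R,W}
pos 4: R -> hit
pos 5: C -> fault, frames {B,W,R,C}
pos 6: W -> hit
pos 7: C -> hit
pos 8: X -> fault, evict B, frames {R,W,C,X}
At position 8, page B is evicted.

B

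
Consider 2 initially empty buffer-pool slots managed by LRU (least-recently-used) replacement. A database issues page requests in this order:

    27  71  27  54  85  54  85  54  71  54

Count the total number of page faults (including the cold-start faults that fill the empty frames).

27 → fault, frames {27}
71 → fault, frames {27,71}
27 → hit
54 → fault, evict 71, frames {27,54}
85 → fault, evict 27, frames {54,85}
54 → hit
85 → hit
54 → hit
71 → fault, evict 85, frames {54,71}
54 → hit
Page faults: 5.

5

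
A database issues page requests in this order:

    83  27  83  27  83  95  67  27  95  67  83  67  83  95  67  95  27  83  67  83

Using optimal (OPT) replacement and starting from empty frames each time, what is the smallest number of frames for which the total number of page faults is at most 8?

3

f=1: 20 faults
f=2: 9 faults
f=3: 6 faults
f=4: 4 faults
Smallest f with faults ≤ 8 is 3.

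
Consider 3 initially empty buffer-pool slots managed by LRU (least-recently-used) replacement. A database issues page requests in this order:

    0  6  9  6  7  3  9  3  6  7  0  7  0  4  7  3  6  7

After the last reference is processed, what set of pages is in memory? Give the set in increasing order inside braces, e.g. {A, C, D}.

0 → miss, frames [0]
6 → miss, frames [0, 6]
9 → miss, frames [0, 6, 9]
6 → hit
7 → miss, evict 0, frames [9, 6, 7]
3 → miss, evict 9, frames [6, 7, 3]
9 → miss, evict 6, frames [7, 3, 9]
3 → hit
6 → miss, evict 7, frames [9, 3, 6]
7 → miss, evict 9, frames [3, 6, 7]
0 → miss, evict 3, frames [6, 7, 0]
7 → hit
0 → hit
4 → miss, evict 6, frames [7, 0, 4]
7 → hit
3 → miss, evict 0, frames [4, 7, 3]
6 → miss, evict 4, frames [7, 3, 6]
7 → hit

{3, 6, 7}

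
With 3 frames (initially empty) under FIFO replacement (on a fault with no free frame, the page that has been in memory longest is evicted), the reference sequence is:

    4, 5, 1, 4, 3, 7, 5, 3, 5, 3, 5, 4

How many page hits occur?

5

4: fault, frames [4]
5: fault, frames [4, 5]
1: fault, frames [4, 5, 1]
4: hit
3: fault, evict 4, frames [5, 1, 3]
7: fault, evict 5, frames [1, 3, 7]
5: fault, evict 1, frames [3, 7, 5]
3: hit
5: hit
3: hit
5: hit
4: fault, evict 3, frames [7, 5, 4]
Hits: 5.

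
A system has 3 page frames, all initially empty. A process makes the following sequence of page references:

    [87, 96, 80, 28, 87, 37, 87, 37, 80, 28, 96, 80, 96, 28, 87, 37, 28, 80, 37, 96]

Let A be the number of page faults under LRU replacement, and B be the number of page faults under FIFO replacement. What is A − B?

-1

Under LRU: F F F F F F . . F F F . . . F F . F . F → 13 faults.
Under FIFO: F F F F F F . . F F F . . . F F F F . F → 14 faults.
A − B = 13 − 14 = -1.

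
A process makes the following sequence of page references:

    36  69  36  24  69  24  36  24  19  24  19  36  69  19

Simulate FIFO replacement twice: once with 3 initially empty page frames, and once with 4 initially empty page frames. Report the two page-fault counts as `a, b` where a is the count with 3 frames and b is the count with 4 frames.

3 frames: F F . F . . . . F . . F F . → 6 faults.
4 frames: F F . F . . . . F . . . . . → 4 faults.
4 < 6: adding a frame reduced faults, as is typical.

6, 4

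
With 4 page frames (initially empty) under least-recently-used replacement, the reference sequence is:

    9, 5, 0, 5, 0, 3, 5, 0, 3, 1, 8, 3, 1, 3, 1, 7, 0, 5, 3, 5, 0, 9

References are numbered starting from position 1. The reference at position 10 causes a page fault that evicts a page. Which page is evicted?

9

pos 1: 9 → fault, frames [9]
pos 2: 5 → fault, frames [9, 5]
pos 3: 0 → fault, frames [9, 5, 0]
pos 4: 5 → hit
pos 5: 0 → hit
pos 6: 3 → fault, frames [9, 5, 0, 3]
pos 7: 5 → hit
pos 8: 0 → hit
pos 9: 3 → hit
pos 10: 1 → fault, evict 9, frames [5, 0, 3, 1]
At position 10, page 9 is evicted.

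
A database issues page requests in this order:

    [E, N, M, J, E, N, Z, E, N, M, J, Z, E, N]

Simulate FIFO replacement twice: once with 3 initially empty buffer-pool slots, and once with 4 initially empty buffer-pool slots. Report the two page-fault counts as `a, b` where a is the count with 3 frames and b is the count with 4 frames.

11, 12

3 frames: F F F F F F F . . F F . F F → 11 faults.
4 frames: F F F F . . F F F F F F F F → 12 faults.
12 > 11: adding a frame increased faults — Belady's anomaly.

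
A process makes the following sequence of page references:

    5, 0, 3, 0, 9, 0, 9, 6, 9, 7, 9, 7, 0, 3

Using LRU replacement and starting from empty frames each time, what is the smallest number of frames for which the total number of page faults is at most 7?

f=1: 14 faults
f=2: 8 faults
f=3: 8 faults
f=4: 7 faults
f=5: 6 faults
f=6: 6 faults
Smallest f with faults ≤ 7 is 4.

4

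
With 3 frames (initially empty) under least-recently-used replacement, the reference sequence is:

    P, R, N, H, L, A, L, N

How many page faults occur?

P -> miss, frames [P]
R -> miss, frames [P, R]
N -> miss, frames [P, R, N]
H -> miss, evict P, frames [R, N, H]
L -> miss, evict R, frames [N, H, L]
A -> miss, evict N, frames [H, L, A]
L -> hit
N -> miss, evict H, frames [A, L, N]
Page faults: 7.

7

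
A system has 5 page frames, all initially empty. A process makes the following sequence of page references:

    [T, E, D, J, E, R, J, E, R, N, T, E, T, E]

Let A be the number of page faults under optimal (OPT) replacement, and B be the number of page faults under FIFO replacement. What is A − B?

Under OPT: F F F F . F . . . F . . . . → 6 faults.
Under FIFO: F F F F . F . . . F F F . . → 8 faults.
A − B = 6 − 8 = -2.

-2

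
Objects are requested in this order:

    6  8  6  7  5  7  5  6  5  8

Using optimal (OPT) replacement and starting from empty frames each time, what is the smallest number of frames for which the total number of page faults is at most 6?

2

f=1: 10 faults
f=2: 6 faults
f=3: 5 faults
f=4: 4 faults
Smallest f with faults ≤ 6 is 2.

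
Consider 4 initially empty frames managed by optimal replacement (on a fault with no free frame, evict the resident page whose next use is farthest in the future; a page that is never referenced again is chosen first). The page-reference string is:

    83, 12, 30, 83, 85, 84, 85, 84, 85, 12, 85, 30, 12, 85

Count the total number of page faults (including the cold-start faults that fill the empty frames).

5

83: fault, frames {83}
12: fault, frames {83,12}
30: fault, frames {83,12,30}
83: hit
85: fault, frames {83,12,30,85}
84: fault, evict 83, frames {12,30,85,84}
85: hit
84: hit
85: hit
12: hit
85: hit
30: hit
12: hit
85: hit
Page faults: 5.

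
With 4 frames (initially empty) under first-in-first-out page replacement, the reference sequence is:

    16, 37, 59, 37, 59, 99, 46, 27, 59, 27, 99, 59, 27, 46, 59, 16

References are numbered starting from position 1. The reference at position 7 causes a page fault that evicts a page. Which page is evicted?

16

pos 1: 16 → miss, frames [16]
pos 2: 37 → miss, frames [16, 37]
pos 3: 59 → miss, frames [16, 37, 59]
pos 4: 37 → hit
pos 5: 59 → hit
pos 6: 99 → miss, frames [16, 37, 59, 99]
pos 7: 46 → miss, evict 16, frames [37, 59, 99, 46]
At position 7, page 16 is evicted.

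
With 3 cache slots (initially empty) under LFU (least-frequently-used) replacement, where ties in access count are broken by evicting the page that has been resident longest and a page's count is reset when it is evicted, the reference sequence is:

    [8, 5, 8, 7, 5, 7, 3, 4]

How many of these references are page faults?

5

8 -> miss, frames {8}
5 -> miss, frames {8,5}
8 -> hit
7 -> miss, frames {8,5,7}
5 -> hit
7 -> hit
3 -> miss, evict 8, frames {5,7,3}
4 -> miss, evict 3, frames {5,7,4}
Page faults: 5.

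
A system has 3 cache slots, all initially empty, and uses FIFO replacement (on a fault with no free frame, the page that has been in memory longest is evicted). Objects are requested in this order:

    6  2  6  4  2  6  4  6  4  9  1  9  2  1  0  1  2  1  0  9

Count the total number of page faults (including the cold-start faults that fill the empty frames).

6: miss, frames (6)
2: miss, frames (6 2)
6: hit
4: miss, frames (6 2 4)
2: hit
6: hit
4: hit
6: hit
4: hit
9: miss, evict 6, frames (2 4 9)
1: miss, evict 2, frames (4 9 1)
9: hit
2: miss, evict 4, frames (9 1 2)
1: hit
0: miss, evict 9, frames (1 2 0)
1: hit
2: hit
1: hit
0: hit
9: miss, evict 1, frames (2 0 9)
Page faults: 8.

8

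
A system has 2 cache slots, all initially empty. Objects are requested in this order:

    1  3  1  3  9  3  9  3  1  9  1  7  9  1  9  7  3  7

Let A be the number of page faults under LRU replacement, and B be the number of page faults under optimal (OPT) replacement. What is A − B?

2

Under LRU: F F . . F . . . F F . F F F . F F . → 10 faults.
Under OPT: F F . . F . . . F . . F . F . F F . → 8 faults.
A − B = 10 − 8 = 2.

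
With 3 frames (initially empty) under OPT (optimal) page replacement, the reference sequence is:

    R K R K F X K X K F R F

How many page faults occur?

R: miss, frames {R}
K: miss, frames {R,K}
R: hit
K: hit
F: miss, frames {R,K,F}
X: miss, evict R, frames {K,F,X}
K: hit
X: hit
K: hit
F: hit
R: miss, evict X, frames {K,F,R}
F: hit
Page faults: 5.

5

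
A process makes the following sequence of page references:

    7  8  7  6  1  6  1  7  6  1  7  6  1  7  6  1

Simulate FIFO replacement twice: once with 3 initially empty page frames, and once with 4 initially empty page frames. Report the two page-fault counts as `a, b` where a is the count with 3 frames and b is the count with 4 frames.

5, 4

3 frames: F F . F F . . F . . . . . . . . → 5 faults.
4 frames: F F . F F . . . . . . . . . . . → 4 faults.
4 < 5: adding a frame reduced faults, as is typical.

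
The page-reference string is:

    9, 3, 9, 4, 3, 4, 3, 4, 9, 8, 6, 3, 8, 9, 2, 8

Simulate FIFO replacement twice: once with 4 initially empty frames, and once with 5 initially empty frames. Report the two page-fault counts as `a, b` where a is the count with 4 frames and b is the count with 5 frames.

7, 6

4 frames: F F . F . . . . . F F . . F F . → 7 faults.
5 frames: F F . F . . . . . F F . . . F . → 6 faults.
6 < 7: adding a frame reduced faults, as is typical.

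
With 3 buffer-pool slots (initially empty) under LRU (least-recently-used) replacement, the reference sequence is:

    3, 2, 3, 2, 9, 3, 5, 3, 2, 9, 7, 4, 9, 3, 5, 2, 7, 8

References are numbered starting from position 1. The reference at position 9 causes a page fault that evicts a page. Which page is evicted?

pos 1: 3 → miss, frames [3]
pos 2: 2 → miss, frames [3, 2]
pos 3: 3 → hit
pos 4: 2 → hit
pos 5: 9 → miss, frames [3, 2, 9]
pos 6: 3 → hit
pos 7: 5 → miss, evict 2, frames [9, 3, 5]
pos 8: 3 → hit
pos 9: 2 → miss, evict 9, frames [5, 3, 2]
At position 9, page 9 is evicted.

9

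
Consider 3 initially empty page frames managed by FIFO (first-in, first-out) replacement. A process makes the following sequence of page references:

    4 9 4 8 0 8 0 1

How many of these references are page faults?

4 → miss, frames [4]
9 → miss, frames [4, 9]
4 → hit
8 → miss, frames [4, 9, 8]
0 → miss, evict 4, frames [9, 8, 0]
8 → hit
0 → hit
1 → miss, evict 9, frames [8, 0, 1]
Page faults: 5.

5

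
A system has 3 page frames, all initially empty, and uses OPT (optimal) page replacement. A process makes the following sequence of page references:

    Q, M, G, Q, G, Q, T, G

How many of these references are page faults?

4

Q -> fault, frames {Q}
M -> fault, frames {Q,M}
G -> fault, frames {Q,M,G}
Q -> hit
G -> hit
Q -> hit
T -> fault, evict M, frames {Q,G,T}
G -> hit
Page faults: 4.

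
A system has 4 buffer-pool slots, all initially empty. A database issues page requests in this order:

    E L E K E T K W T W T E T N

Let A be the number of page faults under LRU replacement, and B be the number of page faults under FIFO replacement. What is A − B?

-1

Under LRU: F F . F . F . F . . . . . F → 6 faults.
Under FIFO: F F . F . F . F . . . F . F → 7 faults.
A − B = 6 − 7 = -1.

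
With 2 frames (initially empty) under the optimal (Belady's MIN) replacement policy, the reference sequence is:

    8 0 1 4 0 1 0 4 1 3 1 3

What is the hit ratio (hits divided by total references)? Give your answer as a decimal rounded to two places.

8 -> fault, frames [8]
0 -> fault, frames [8, 0]
1 -> fault, evict 8, frames [0, 1]
4 -> fault, evict 1, frames [0, 4]
0 -> hit
1 -> fault, evict 4, frames [0, 1]
0 -> hit
4 -> fault, evict 0, frames [1, 4]
1 -> hit
3 -> fault, evict 4, frames [1, 3]
1 -> hit
3 -> hit
Hits: 5 of 12 references → 5/12 = 0.4167.

0.42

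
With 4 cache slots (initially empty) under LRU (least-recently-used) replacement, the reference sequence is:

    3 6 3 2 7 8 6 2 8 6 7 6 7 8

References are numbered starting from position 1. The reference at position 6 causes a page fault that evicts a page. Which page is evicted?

pos 1: 3 → miss, frames [3]
pos 2: 6 → miss, frames [3, 6]
pos 3: 3 → hit
pos 4: 2 → miss, frames [6, 3, 2]
pos 5: 7 → miss, frames [6, 3, 2, 7]
pos 6: 8 → miss, evict 6, frames [3, 2, 7, 8]
At position 6, page 6 is evicted.

6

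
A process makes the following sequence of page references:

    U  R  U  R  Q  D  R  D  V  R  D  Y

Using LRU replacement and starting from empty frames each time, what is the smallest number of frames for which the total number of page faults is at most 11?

f=1: 12 faults
f=2: 9 faults
f=3: 6 faults
f=4: 6 faults
f=5: 6 faults
f=6: 6 faults
Smallest f with faults ≤ 11 is 2.

2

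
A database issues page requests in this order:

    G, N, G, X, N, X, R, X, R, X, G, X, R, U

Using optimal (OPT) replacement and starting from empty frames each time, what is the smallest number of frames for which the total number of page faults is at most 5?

f=1: 14 faults
f=2: 7 faults
f=3: 5 faults
f=4: 5 faults
f=5: 5 faults
Smallest f with faults ≤ 5 is 3.

3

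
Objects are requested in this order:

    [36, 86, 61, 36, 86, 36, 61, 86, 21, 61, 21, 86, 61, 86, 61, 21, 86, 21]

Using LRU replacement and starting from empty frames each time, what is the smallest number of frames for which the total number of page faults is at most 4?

f=1: 18 faults
f=2: 13 faults
f=3: 4 faults
f=4: 4 faults
Smallest f with faults ≤ 4 is 3.

3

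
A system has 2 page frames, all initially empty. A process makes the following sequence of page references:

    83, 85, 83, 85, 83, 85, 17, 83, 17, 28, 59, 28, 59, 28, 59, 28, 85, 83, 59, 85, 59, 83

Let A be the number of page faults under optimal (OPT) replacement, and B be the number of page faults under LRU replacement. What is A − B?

-2

Under OPT: F F . . . . F . . F F . . . . . F F . F . F → 9 faults.
Under LRU: F F . . . . F F . F F . . . . . F F F F . F → 11 faults.
A − B = 9 − 11 = -2.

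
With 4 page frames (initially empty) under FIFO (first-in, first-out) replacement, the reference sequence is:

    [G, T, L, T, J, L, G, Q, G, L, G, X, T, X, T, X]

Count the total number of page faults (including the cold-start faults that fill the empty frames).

G -> fault, frames {G}
T -> fault, frames {G,T}
L -> fault, frames {G,T,L}
T -> hit
J -> fault, frames {G,T,L,J}
L -> hit
G -> hit
Q -> fault, evict G, frames {T,L,J,Q}
G -> fault, evict T, frames {L,J,Q,G}
L -> hit
G -> hit
X -> fault, evict L, frames {J,Q,G,X}
T -> fault, evict J, frames {Q,G,X,T}
X -> hit
T -> hit
X -> hit
Page faults: 8.

8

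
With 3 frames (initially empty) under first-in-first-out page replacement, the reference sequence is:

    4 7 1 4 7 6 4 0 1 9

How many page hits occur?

4 → fault, frames (4)
7 → fault, frames (4 7)
1 → fault, frames (4 7 1)
4 → hit
7 → hit
6 → fault, evict 4, frames (7 1 6)
4 → fault, evict 7, frames (1 6 4)
0 → fault, evict 1, frames (6 4 0)
1 → fault, evict 6, frames (4 0 1)
9 → fault, evict 4, frames (0 1 9)
Hits: 2.

2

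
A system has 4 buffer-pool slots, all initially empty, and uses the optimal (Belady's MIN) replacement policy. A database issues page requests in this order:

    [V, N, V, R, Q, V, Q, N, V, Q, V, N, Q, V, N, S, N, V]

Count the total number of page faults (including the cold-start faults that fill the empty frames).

5

V: fault, frames {V}
N: fault, frames {V,N}
V: hit
R: fault, frames {V,N,R}
Q: fault, frames {V,N,R,Q}
V: hit
Q: hit
N: hit
V: hit
Q: hit
V: hit
N: hit
Q: hit
V: hit
N: hit
S: fault, evict Q, frames {V,N,R,S}
N: hit
V: hit
Page faults: 5.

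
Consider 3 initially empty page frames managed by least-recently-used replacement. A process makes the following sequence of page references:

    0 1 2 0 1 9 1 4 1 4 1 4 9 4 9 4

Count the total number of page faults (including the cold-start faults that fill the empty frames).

0 -> miss, frames (0)
1 -> miss, frames (0 1)
2 -> miss, frames (0 1 2)
0 -> hit
1 -> hit
9 -> miss, evict 2, frames (0 1 9)
1 -> hit
4 -> miss, evict 0, frames (9 1 4)
1 -> hit
4 -> hit
1 -> hit
4 -> hit
9 -> hit
4 -> hit
9 -> hit
4 -> hit
Page faults: 5.

5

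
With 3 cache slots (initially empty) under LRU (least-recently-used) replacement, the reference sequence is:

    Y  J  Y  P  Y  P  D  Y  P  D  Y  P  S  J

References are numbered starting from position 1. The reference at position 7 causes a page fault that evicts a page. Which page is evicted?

J

pos 1: Y → miss, frames {Y}
pos 2: J → miss, frames {Y,J}
pos 3: Y → hit
pos 4: P → miss, frames {J,Y,P}
pos 5: Y → hit
pos 6: P → hit
pos 7: D → miss, evict J, frames {Y,P,D}
At position 7, page J is evicted.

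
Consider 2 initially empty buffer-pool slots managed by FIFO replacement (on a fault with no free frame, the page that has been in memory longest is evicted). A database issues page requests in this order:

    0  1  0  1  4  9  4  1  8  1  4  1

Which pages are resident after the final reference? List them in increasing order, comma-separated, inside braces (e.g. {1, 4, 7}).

0: fault, frames (0)
1: fault, frames (0 1)
0: hit
1: hit
4: fault, evict 0, frames (1 4)
9: fault, evict 1, frames (4 9)
4: hit
1: fault, evict 4, frames (9 1)
8: fault, evict 9, frames (1 8)
1: hit
4: fault, evict 1, frames (8 4)
1: fault, evict 8, frames (4 1)

{1, 4}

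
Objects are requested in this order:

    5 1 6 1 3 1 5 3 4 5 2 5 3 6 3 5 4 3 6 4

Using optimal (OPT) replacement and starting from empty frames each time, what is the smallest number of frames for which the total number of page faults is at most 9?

3

f=1: 20 faults
f=2: 12 faults
f=3: 8 faults
f=4: 7 faults
f=5: 6 faults
f=6: 6 faults
Smallest f with faults ≤ 9 is 3.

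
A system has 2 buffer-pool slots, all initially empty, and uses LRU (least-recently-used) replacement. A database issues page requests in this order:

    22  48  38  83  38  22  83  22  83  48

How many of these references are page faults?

22: fault, frames (22)
48: fault, frames (22 48)
38: fault, evict 22, frames (48 38)
83: fault, evict 48, frames (38 83)
38: hit
22: fault, evict 83, frames (38 22)
83: fault, evict 38, frames (22 83)
22: hit
83: hit
48: fault, evict 22, frames (83 48)
Page faults: 7.

7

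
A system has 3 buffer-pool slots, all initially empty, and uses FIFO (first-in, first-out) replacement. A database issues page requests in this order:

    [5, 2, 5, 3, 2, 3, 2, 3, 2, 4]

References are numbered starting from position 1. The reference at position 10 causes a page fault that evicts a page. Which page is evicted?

pos 1: 5: miss, frames (5)
pos 2: 2: miss, frames (5 2)
pos 3: 5: hit
pos 4: 3: miss, frames (5 2 3)
pos 5: 2: hit
pos 6: 3: hit
pos 7: 2: hit
pos 8: 3: hit
pos 9: 2: hit
pos 10: 4: miss, evict 5, frames (2 3 4)
At position 10, page 5 is evicted.

5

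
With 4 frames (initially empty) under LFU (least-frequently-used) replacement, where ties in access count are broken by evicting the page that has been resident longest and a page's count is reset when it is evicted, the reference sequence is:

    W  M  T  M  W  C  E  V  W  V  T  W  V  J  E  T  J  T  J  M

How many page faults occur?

13

W: fault, frames {W}
M: fault, frames {W,M}
T: fault, frames {W,M,T}
M: hit
W: hit
C: fault, frames {W,M,T,C}
E: fault, evict T, frames {W,M,C,E}
V: fault, evict C, frames {W,M,E,V}
W: hit
V: hit
T: fault, evict E, frames {W,M,V,T}
W: hit
V: hit
J: fault, evict T, frames {W,M,V,J}
E: fault, evict J, frames {W,M,V,E}
T: fault, evict E, frames {W,M,V,T}
J: fault, evict T, frames {W,M,V,J}
T: fault, evict J, frames {W,M,V,T}
J: fault, evict T, frames {W,M,V,J}
M: hit
Page faults: 13.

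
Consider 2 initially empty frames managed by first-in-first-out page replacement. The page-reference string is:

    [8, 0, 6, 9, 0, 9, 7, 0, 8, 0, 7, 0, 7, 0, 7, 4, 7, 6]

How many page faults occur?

11

8 -> fault, frames (8)
0 -> fault, frames (8 0)
6 -> fault, evict 8, frames (0 6)
9 -> fault, evict 0, frames (6 9)
0 -> fault, evict 6, frames (9 0)
9 -> hit
7 -> fault, evict 9, frames (0 7)
0 -> hit
8 -> fault, evict 0, frames (7 8)
0 -> fault, evict 7, frames (8 0)
7 -> fault, evict 8, frames (0 7)
0 -> hit
7 -> hit
0 -> hit
7 -> hit
4 -> fault, evict 0, frames (7 4)
7 -> hit
6 -> fault, evict 7, frames (4 6)
Page faults: 11.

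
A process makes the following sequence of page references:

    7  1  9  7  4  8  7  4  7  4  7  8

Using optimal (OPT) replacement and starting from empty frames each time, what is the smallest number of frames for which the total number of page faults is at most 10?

2

f=1: 12 faults
f=2: 7 faults
f=3: 5 faults
f=4: 5 faults
f=5: 5 faults
Smallest f with faults ≤ 10 is 2.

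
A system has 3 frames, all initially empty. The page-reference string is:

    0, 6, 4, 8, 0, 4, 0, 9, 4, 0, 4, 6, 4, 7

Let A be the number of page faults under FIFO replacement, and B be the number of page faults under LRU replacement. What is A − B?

Under FIFO: F F F F F . . F F . . F . F → 9 faults.
Under LRU: F F F F F . . F . . . F . F → 8 faults.
A − B = 9 − 8 = 1.

1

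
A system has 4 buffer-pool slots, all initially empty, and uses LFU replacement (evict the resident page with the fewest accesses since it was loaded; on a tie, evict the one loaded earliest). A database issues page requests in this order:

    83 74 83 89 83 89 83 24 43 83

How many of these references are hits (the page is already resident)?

83 -> fault, frames (83)
74 -> fault, frames (83 74)
83 -> hit
89 -> fault, frames (83 74 89)
83 -> hit
89 -> hit
83 -> hit
24 -> fault, frames (83 74 89 24)
43 -> fault, evict 74, frames (83 89 24 43)
83 -> hit
Hits: 5.

5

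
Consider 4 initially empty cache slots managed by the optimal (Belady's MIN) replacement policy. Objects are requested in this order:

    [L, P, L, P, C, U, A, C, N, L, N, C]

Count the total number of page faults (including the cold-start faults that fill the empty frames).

6

L -> fault, frames [L]
P -> fault, frames [L, P]
L -> hit
P -> hit
C -> fault, frames [L, P, C]
U -> fault, frames [L, P, C, U]
A -> fault, evict U, frames [L, P, C, A]
C -> hit
N -> fault, evict A, frames [L, P, C, N]
L -> hit
N -> hit
C -> hit
Page faults: 6.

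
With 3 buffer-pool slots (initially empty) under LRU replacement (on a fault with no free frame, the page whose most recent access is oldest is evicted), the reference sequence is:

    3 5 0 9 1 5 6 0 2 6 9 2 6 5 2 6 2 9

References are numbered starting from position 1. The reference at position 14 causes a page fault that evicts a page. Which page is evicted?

pos 1: 3: fault, frames {3}
pos 2: 5: fault, frames {3,5}
pos 3: 0: fault, frames {3,5,0}
pos 4: 9: fault, evict 3, frames {5,0,9}
pos 5: 1: fault, evict 5, frames {0,9,1}
pos 6: 5: fault, evict 0, frames {9,1,5}
pos 7: 6: fault, evict 9, frames {1,5,6}
pos 8: 0: fault, evict 1, frames {5,6,0}
pos 9: 2: fault, evict 5, frames {6,0,2}
pos 10: 6: hit
pos 11: 9: fault, evict 0, frames {2,6,9}
pos 12: 2: hit
pos 13: 6: hit
pos 14: 5: fault, evict 9, frames {2,6,5}
At position 14, page 9 is evicted.

9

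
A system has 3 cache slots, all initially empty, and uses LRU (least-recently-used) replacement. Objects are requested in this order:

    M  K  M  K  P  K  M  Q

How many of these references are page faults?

M: fault, frames (M)
K: fault, frames (M K)
M: hit
K: hit
P: fault, frames (M K P)
K: hit
M: hit
Q: fault, evict P, frames (K M Q)
Page faults: 4.

4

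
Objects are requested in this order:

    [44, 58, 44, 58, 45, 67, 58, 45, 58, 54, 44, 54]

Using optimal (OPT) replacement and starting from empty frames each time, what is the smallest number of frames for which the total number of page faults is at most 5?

4

f=1: 12 faults
f=2: 7 faults
f=3: 6 faults
f=4: 5 faults
f=5: 5 faults
Smallest f with faults ≤ 5 is 4.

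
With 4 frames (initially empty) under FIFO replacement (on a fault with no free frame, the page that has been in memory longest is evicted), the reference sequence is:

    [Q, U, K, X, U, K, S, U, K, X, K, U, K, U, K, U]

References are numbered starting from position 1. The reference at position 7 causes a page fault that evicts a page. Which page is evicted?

Q

pos 1: Q → fault, frames [Q]
pos 2: U → fault, frames [Q, U]
pos 3: K → fault, frames [Q, U, K]
pos 4: X → fault, frames [Q, U, K, X]
pos 5: U → hit
pos 6: K → hit
pos 7: S → fault, evict Q, frames [U, K, X, S]
At position 7, page Q is evicted.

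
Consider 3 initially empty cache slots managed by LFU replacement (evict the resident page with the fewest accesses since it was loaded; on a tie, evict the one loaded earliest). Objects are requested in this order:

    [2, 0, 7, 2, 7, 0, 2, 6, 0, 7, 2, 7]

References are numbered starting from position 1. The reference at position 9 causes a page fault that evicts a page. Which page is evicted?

pos 1: 2 -> miss, frames (2)
pos 2: 0 -> miss, frames (2 0)
pos 3: 7 -> miss, frames (2 0 7)
pos 4: 2 -> hit
pos 5: 7 -> hit
pos 6: 0 -> hit
pos 7: 2 -> hit
pos 8: 6 -> miss, evict 0, frames (2 7 6)
pos 9: 0 -> miss, evict 6, frames (2 7 0)
At position 9, page 6 is evicted.

6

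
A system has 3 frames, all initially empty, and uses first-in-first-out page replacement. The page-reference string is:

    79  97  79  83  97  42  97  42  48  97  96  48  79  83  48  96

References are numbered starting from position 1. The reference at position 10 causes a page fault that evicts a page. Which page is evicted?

pos 1: 79 → miss, frames {79}
pos 2: 97 → miss, frames {79,97}
pos 3: 79 → hit
pos 4: 83 → miss, frames {79,97,83}
pos 5: 97 → hit
pos 6: 42 → miss, evict 79, frames {97,83,42}
pos 7: 97 → hit
pos 8: 42 → hit
pos 9: 48 → miss, evict 97, frames {83,42,48}
pos 10: 97 → miss, evict 83, frames {42,48,97}
At position 10, page 83 is evicted.

83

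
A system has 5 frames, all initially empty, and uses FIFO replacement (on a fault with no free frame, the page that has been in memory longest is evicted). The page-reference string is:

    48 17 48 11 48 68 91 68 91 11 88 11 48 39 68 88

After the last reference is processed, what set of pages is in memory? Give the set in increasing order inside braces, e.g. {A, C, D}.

{39, 48, 68, 88, 91}

48 -> miss, frames (48)
17 -> miss, frames (48 17)
48 -> hit
11 -> miss, frames (48 17 11)
48 -> hit
68 -> miss, frames (48 17 11 68)
91 -> miss, frames (48 17 11 68 91)
68 -> hit
91 -> hit
11 -> hit
88 -> miss, evict 48, frames (17 11 68 91 88)
11 -> hit
48 -> miss, evict 17, frames (11 68 91 88 48)
39 -> miss, evict 11, frames (68 91 88 48 39)
68 -> hit
88 -> hit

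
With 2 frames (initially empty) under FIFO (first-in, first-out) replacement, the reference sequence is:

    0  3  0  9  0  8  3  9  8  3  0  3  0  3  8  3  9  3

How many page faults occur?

0: fault, frames {0}
3: fault, frames {0,3}
0: hit
9: fault, evict 0, frames {3,9}
0: fault, evict 3, frames {9,0}
8: fault, evict 9, frames {0,8}
3: fault, evict 0, frames {8,3}
9: fault, evict 8, frames {3,9}
8: fault, evict 3, frames {9,8}
3: fault, evict 9, frames {8,3}
0: fault, evict 8, frames {3,0}
3: hit
0: hit
3: hit
8: fault, evict 3, frames {0,8}
3: fault, evict 0, frames {8,3}
9: fault, evict 8, frames {3,9}
3: hit
Page faults: 13.

13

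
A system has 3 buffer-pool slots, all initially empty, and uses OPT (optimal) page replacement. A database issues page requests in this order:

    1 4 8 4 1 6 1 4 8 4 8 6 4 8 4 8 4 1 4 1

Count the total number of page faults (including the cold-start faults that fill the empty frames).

6

1 → fault, frames (1)
4 → fault, frames (1 4)
8 → fault, frames (1 4 8)
4 → hit
1 → hit
6 → fault, evict 8, frames (1 4 6)
1 → hit
4 → hit
8 → fault, evict 1, frames (4 6 8)
4 → hit
8 → hit
6 → hit
4 → hit
8 → hit
4 → hit
8 → hit
4 → hit
1 → fault, evict 8, frames (4 6 1)
4 → hit
1 → hit
Page faults: 6.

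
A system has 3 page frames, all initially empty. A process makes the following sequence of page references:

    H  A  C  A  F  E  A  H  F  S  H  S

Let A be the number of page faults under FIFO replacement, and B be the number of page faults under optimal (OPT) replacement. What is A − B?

Under FIFO: F F F . F F F F F F . . → 9 faults.
Under OPT: F F F . F F . . F F . . → 7 faults.
A − B = 9 − 7 = 2.

2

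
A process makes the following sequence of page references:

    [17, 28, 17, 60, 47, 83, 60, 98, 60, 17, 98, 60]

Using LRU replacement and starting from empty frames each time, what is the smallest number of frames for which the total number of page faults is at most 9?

f=1: 12 faults
f=2: 10 faults
f=3: 7 faults
f=4: 7 faults
f=5: 6 faults
f=6: 6 faults
Smallest f with faults ≤ 9 is 3.

3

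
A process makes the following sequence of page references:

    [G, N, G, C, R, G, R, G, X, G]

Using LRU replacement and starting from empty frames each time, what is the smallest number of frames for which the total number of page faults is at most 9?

2

f=1: 10 faults
f=2: 6 faults
f=3: 5 faults
f=4: 5 faults
f=5: 5 faults
Smallest f with faults ≤ 9 is 2.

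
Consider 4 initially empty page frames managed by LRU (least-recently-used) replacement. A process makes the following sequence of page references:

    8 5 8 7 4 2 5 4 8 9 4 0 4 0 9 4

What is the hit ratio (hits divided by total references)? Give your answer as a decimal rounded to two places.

8 → fault, frames (8)
5 → fault, frames (8 5)
8 → hit
7 → fault, frames (5 8 7)
4 → fault, frames (5 8 7 4)
2 → fault, evict 5, frames (8 7 4 2)
5 → fault, evict 8, frames (7 4 2 5)
4 → hit
8 → fault, evict 7, frames (2 5 4 8)
9 → fault, evict 2, frames (5 4 8 9)
4 → hit
0 → fault, evict 5, frames (8 9 4 0)
4 → hit
0 → hit
9 → hit
4 → hit
Hits: 7 of 16 references → 7/16 = 0.4375.

0.44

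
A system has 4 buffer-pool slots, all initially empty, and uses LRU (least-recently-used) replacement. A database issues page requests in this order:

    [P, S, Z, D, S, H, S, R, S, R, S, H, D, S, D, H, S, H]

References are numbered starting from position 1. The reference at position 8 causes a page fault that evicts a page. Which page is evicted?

Z

pos 1: P -> miss, frames (P)
pos 2: S -> miss, frames (P S)
pos 3: Z -> miss, frames (P S Z)
pos 4: D -> miss, frames (P S Z D)
pos 5: S -> hit
pos 6: H -> miss, evict P, frames (Z D S H)
pos 7: S -> hit
pos 8: R -> miss, evict Z, frames (D H S R)
At position 8, page Z is evicted.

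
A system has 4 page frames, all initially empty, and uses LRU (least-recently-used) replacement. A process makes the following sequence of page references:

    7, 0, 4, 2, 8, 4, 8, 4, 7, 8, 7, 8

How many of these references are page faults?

6

7 → miss, frames [7]
0 → miss, frames [7, 0]
4 → miss, frames [7, 0, 4]
2 → miss, frames [7, 0, 4, 2]
8 → miss, evict 7, frames [0, 4, 2, 8]
4 → hit
8 → hit
4 → hit
7 → miss, evict 0, frames [2, 8, 4, 7]
8 → hit
7 → hit
8 → hit
Page faults: 6.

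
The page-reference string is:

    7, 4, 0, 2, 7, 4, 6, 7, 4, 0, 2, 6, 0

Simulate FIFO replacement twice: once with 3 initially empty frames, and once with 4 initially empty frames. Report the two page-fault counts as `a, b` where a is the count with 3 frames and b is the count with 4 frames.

9, 10

3 frames: F F F F F F F . . F F . . → 9 faults.
4 frames: F F F F . . F F F F F F . → 10 faults.
10 > 9: adding a frame increased faults — Belady's anomaly.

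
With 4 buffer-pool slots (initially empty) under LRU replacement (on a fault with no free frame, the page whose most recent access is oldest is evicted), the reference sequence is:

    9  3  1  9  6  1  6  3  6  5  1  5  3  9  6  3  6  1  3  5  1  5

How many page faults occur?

9

9 → miss, frames {9}
3 → miss, frames {9,3}
1 → miss, frames {9,3,1}
9 → hit
6 → miss, frames {3,1,9,6}
1 → hit
6 → hit
3 → hit
6 → hit
5 → miss, evict 9, frames {1,3,6,5}
1 → hit
5 → hit
3 → hit
9 → miss, evict 6, frames {1,5,3,9}
6 → miss, evict 1, frames {5,3,9,6}
3 → hit
6 → hit
1 → miss, evict 5, frames {9,3,6,1}
3 → hit
5 → miss, evict 9, frames {6,1,3,5}
1 → hit
5 → hit
Page faults: 9.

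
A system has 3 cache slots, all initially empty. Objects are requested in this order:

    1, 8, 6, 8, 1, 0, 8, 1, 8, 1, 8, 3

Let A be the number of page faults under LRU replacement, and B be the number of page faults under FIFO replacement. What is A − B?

-2

Under LRU: F F F . . F . . . . . F → 5 faults.
Under FIFO: F F F . . F . F F . . F → 7 faults.
A − B = 5 − 7 = -2.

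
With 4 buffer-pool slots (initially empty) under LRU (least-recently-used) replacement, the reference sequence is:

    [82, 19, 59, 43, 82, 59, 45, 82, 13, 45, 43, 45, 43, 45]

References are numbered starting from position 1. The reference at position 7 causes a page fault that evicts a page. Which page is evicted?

pos 1: 82 → miss, frames (82)
pos 2: 19 → miss, frames (82 19)
pos 3: 59 → miss, frames (82 19 59)
pos 4: 43 → miss, frames (82 19 59 43)
pos 5: 82 → hit
pos 6: 59 → hit
pos 7: 45 → miss, evict 19, frames (43 82 59 45)
At position 7, page 19 is evicted.

19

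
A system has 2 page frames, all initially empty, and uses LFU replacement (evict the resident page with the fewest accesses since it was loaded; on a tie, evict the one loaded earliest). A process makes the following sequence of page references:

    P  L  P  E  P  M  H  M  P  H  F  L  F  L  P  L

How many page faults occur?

P -> miss, frames (P)
L -> miss, frames (P L)
P -> hit
E -> miss, evict L, frames (P E)
P -> hit
M -> miss, evict E, frames (P M)
H -> miss, evict M, frames (P H)
M -> miss, evict H, frames (P M)
P -> hit
H -> miss, evict M, frames (P H)
F -> miss, evict H, frames (P F)
L -> miss, evict F, frames (P L)
F -> miss, evict L, frames (P F)
L -> miss, evict F, frames (P L)
P -> hit
L -> hit
Page faults: 11.

11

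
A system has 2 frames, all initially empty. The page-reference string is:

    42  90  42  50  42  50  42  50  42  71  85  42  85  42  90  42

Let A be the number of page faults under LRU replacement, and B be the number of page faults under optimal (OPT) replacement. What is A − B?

1

Under LRU: F F . F . . . . . F F F . . F . → 7 faults.
Under OPT: F F . F . . . . . F F . . . F . → 6 faults.
A − B = 7 − 6 = 1.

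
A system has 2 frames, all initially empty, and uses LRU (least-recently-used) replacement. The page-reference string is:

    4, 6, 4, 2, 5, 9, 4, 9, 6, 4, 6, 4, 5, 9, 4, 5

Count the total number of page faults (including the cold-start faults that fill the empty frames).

4: fault, frames (4)
6: fault, frames (4 6)
4: hit
2: fault, evict 6, frames (4 2)
5: fault, evict 4, frames (2 5)
9: fault, evict 2, frames (5 9)
4: fault, evict 5, frames (9 4)
9: hit
6: fault, evict 4, frames (9 6)
4: fault, evict 9, frames (6 4)
6: hit
4: hit
5: fault, evict 6, frames (4 5)
9: fault, evict 4, frames (5 9)
4: fault, evict 5, frames (9 4)
5: fault, evict 9, frames (4 5)
Page faults: 12.

12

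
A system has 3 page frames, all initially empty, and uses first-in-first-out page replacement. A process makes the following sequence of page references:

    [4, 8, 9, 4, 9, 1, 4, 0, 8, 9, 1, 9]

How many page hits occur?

4: fault, frames [4]
8: fault, frames [4, 8]
9: fault, frames [4, 8, 9]
4: hit
9: hit
1: fault, evict 4, frames [8, 9, 1]
4: fault, evict 8, frames [9, 1, 4]
0: fault, evict 9, frames [1, 4, 0]
8: fault, evict 1, frames [4, 0, 8]
9: fault, evict 4, frames [0, 8, 9]
1: fault, evict 0, frames [8, 9, 1]
9: hit
Hits: 3.

3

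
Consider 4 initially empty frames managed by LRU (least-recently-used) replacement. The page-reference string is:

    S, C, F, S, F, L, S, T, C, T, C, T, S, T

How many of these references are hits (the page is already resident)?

8

S → fault, frames (S)
C → fault, frames (S C)
F → fault, frames (S C F)
S → hit
F → hit
L → fault, frames (C S F L)
S → hit
T → fault, evict C, frames (F L S T)
C → fault, evict F, frames (L S T C)
T → hit
C → hit
T → hit
S → hit
T → hit
Hits: 8.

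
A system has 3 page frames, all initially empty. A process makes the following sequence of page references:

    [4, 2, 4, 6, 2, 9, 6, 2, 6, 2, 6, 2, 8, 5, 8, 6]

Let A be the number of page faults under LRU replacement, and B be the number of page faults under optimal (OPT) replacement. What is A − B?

1

Under LRU: F F . F . F . . . . . . F F . F → 7 faults.
Under OPT: F F . F . F . . . . . . F F . . → 6 faults.
A − B = 7 − 6 = 1.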